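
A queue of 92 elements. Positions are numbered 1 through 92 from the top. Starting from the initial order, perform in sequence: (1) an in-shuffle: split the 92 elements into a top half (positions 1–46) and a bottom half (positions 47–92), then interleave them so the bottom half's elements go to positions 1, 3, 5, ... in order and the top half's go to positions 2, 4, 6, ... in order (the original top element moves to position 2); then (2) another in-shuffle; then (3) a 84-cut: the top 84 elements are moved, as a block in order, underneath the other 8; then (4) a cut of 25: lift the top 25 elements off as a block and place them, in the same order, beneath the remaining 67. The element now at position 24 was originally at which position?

80

Undo the operations in reverse order, starting from position 24:
  undo op 4 (cut 25): 24 ← 49
  undo op 3 (cut 84): 49 ← 41
  undo op 2 (in-shuffle, from bottom half): 41 ← 67
  undo op 1 (in-shuffle, from bottom half): 67 ← 80
So the element at position 24 came from original position 80.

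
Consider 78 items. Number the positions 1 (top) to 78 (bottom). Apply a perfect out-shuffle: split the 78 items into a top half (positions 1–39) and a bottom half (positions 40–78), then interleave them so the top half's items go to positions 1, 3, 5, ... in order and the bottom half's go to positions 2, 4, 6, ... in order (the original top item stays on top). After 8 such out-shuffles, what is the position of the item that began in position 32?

6

Track the item's position through each out-shuffle:
32 → 63 → 48 → 18 → 35 → 69 → 60 → 42 → 6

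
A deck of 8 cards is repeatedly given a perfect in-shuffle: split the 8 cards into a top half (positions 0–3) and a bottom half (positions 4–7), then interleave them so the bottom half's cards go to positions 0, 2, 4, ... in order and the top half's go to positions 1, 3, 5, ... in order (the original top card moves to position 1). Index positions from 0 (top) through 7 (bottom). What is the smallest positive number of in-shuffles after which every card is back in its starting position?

The in-shuffle permutes the 8 positions with cycle lengths [2, 6].
Every card is home exactly when every cycle has completed a whole number of laps, i.e. after lcm(2, 6) = 6 in-shuffles.

6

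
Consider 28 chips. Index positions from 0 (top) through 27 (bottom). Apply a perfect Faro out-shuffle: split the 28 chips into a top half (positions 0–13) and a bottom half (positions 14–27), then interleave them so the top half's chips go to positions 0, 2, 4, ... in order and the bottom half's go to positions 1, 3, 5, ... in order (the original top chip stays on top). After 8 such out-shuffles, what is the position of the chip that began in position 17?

5

Track the chip's position through each out-shuffle:
17 → 7 → 14 → 1 → 2 → 4 → 8 → 16 → 5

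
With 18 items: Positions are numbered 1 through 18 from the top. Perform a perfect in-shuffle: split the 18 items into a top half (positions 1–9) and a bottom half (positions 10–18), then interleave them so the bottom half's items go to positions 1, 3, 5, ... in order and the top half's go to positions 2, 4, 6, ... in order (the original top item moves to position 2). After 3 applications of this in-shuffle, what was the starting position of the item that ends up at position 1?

12

Work backwards from position 1, undoing one in-shuffle at a time:
1 ← 10 ← 5 ← 12
So the item now at position 1 started at position 12.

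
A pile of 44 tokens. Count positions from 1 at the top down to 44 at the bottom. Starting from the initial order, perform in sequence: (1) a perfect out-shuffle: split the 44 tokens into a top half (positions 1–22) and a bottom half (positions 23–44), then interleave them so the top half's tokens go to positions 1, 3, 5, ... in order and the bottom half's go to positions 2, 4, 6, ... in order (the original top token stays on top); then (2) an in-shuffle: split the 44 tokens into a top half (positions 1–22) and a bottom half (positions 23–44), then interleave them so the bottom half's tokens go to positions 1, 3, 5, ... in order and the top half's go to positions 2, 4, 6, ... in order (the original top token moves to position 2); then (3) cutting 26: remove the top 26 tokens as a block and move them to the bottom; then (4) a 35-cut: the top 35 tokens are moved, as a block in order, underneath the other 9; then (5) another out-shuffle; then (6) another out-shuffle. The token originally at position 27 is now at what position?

9

Track the token from position 27 forward through each operation:
  after op 1 (out-shuffle): 27 → 10
  after op 2 (in-shuffle): 10 → 20
  after op 3 (cut 26): 20 → 38
  after op 4 (cut 35): 38 → 3
  after op 5 (out-shuffle): 3 → 5
  after op 6 (out-shuffle): 5 → 9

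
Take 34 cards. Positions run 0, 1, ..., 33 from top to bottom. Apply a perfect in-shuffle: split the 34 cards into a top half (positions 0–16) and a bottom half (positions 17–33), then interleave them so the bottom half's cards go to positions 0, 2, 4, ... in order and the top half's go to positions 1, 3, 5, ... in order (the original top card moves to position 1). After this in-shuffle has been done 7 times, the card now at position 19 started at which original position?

Work backwards from position 19, undoing one in-shuffle at a time:
19 ← 9 ← 4 ← 19 ← 9 ← 4 ← 19 ← 9
So the card now at position 19 started at position 9.

9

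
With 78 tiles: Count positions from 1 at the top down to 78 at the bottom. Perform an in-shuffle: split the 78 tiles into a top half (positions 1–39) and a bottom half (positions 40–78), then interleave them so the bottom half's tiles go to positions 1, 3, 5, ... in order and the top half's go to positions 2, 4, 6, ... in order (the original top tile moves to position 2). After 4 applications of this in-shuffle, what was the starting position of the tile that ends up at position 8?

40

Work backwards from position 8, undoing one in-shuffle at a time:
8 ← 4 ← 2 ← 1 ← 40
So the tile now at position 8 started at position 40.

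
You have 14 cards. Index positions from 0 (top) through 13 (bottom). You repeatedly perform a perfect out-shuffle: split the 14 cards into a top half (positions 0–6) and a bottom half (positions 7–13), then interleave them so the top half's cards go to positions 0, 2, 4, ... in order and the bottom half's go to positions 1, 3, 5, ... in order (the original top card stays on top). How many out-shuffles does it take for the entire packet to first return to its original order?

12

The out-shuffle permutes the 14 positions with cycle lengths [1, 1, 12].
Every card is home exactly when every cycle has completed a whole number of laps, i.e. after lcm(1, 12) = 12 out-shuffles.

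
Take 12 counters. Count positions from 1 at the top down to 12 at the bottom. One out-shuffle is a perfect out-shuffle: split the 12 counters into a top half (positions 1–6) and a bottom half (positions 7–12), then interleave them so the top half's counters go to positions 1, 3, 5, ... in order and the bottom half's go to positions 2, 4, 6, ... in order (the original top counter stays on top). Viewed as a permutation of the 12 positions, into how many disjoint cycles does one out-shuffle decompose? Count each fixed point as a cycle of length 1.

Trace each unvisited position around until it returns:
(1) (2 3 5 9 6 11 10 8 4 7) (12)
3 cycles in total.

3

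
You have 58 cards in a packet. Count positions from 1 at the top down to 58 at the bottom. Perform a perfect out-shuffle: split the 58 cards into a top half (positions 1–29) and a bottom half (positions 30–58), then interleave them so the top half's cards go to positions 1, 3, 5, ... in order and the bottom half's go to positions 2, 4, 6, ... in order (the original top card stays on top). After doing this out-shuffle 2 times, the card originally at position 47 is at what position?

14

Track the card's position through each out-shuffle:
47 → 36 → 14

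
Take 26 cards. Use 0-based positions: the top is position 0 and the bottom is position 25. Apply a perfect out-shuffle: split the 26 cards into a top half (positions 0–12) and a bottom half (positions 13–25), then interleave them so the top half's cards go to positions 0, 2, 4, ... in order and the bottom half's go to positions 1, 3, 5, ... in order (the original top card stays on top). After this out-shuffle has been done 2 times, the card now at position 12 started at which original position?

3

Work backwards from position 12, undoing one out-shuffle at a time:
12 ← 6 ← 3
So the card now at position 12 started at position 3.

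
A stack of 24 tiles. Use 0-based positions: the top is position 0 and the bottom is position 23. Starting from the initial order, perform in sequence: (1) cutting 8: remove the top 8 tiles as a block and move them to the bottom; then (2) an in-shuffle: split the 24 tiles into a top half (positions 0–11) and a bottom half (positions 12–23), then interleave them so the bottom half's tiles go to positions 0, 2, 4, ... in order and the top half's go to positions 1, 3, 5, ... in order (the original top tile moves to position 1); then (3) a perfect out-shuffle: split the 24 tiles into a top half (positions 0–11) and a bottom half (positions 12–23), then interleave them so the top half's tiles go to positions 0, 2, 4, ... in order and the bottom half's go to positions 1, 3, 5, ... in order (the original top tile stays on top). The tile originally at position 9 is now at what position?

Track the tile from position 9 forward through each operation:
  after op 1 (cut 8): 9 → 1
  after op 2 (in-shuffle): 1 → 3
  after op 3 (out-shuffle): 3 → 6

6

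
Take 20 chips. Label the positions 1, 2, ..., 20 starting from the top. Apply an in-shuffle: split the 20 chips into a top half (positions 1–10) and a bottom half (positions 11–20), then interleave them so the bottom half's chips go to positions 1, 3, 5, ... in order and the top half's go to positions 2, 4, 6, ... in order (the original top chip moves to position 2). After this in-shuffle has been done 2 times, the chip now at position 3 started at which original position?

Work backwards from position 3, undoing one in-shuffle at a time:
3 ← 12 ← 6
So the chip now at position 3 started at position 6.

6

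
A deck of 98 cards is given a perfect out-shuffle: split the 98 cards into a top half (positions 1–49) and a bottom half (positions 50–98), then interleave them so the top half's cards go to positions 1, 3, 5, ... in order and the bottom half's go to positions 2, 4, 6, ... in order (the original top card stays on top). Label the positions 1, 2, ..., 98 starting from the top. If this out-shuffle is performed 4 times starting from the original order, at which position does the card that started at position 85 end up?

Track the card's position through each out-shuffle:
85 → 72 → 46 → 91 → 84

84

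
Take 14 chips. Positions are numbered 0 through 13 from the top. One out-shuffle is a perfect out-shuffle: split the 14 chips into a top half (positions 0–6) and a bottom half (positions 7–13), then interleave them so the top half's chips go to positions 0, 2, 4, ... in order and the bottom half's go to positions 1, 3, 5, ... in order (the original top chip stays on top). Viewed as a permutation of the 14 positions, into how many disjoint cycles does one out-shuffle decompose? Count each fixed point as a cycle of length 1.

3

Trace each unvisited position around until it returns:
(0) (1 2 4 8 3 6 ... len 12) (13)
3 cycles in total.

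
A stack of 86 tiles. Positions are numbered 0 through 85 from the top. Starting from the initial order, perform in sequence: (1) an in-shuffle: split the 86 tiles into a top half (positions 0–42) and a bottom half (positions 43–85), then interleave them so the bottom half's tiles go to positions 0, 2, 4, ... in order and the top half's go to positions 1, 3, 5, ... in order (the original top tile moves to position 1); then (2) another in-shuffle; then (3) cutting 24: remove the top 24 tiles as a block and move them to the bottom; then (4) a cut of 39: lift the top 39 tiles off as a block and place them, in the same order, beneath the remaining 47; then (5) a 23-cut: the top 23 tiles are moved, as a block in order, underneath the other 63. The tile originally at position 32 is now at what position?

44

Track the tile from position 32 forward through each operation:
  after op 1 (in-shuffle): 32 → 65
  after op 2 (in-shuffle): 65 → 44
  after op 3 (cut 24): 44 → 20
  after op 4 (cut 39): 20 → 67
  after op 5 (cut 23): 67 → 44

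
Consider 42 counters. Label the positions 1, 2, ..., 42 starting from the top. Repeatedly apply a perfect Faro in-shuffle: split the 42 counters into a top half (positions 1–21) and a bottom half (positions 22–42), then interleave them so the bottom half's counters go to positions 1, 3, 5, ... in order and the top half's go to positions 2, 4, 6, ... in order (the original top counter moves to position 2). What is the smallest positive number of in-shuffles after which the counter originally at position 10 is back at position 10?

14

Follow position 10 under repeated in-shuffles:
10 → 20 → 40 → 37 → 31 → 19 → 38 → 33 → 23 → 3 → 6 → 12 → 24 → 5 → 10
It first returns after 14 in-shuffles.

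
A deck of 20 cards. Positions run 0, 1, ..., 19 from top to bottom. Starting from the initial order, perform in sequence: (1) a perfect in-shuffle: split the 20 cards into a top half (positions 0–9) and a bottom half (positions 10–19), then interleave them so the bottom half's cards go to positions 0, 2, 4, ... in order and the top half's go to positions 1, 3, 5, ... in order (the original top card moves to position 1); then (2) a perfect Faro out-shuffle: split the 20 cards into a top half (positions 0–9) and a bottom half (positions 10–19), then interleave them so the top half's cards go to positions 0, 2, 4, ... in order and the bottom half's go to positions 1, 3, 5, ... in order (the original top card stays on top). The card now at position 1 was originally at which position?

Undo the operations in reverse order, starting from position 1:
  undo op 2 (out-shuffle, from bottom half): 1 ← 10
  undo op 1 (in-shuffle, from bottom half): 10 ← 15
So the card at position 1 came from original position 15.

15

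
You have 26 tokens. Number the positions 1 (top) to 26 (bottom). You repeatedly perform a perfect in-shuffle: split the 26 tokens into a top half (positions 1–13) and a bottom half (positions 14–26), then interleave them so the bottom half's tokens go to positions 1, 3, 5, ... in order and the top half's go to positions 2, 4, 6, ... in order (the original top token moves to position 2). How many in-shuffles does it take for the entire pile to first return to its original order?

18

The in-shuffle permutes the 26 positions with cycle lengths [2, 6, 18].
Every token is home exactly when every cycle has completed a whole number of laps, i.e. after lcm(2, 6, 18) = 18 in-shuffles.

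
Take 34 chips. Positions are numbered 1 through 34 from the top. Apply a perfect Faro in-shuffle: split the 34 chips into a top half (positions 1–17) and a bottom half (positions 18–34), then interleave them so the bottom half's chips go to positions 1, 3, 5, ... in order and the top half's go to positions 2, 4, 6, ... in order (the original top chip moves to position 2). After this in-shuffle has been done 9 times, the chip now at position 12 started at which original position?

26

Work backwards from position 12, undoing one in-shuffle at a time:
12 ← 6 ← 3 ← 19 ← 27 ← 31 ← 33 ← 34 ← 17 ← 26
So the chip now at position 12 started at position 26.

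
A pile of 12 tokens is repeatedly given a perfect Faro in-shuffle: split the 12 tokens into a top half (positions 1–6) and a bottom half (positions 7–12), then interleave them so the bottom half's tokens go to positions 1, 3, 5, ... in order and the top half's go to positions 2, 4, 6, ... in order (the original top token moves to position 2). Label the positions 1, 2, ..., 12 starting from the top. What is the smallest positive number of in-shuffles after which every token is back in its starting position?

The in-shuffle permutes the 12 positions with cycle lengths [12].
Every token is home exactly when every cycle has completed a whole number of laps, i.e. after lcm(12) = 12 in-shuffles.

12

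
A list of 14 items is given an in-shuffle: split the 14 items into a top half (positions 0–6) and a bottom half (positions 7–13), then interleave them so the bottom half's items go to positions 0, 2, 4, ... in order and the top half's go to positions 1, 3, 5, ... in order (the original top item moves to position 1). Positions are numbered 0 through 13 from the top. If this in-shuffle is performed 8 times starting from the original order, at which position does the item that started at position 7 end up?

7

Track the item's position through each in-shuffle:
7 → 0 → 1 → 3 → 7 → 0 → 1 → 3 → 7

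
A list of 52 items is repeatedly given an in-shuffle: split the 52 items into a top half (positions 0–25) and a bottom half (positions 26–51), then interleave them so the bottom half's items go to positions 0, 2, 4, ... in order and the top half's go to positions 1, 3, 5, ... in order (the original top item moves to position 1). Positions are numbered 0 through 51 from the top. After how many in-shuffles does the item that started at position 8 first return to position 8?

Follow position 8 under repeated in-shuffles:
8 → 17 → 35 → 18 → 37 → 22 → 45 → 38 → ... → 8 (length 52)
It first returns after 52 in-shuffles.

52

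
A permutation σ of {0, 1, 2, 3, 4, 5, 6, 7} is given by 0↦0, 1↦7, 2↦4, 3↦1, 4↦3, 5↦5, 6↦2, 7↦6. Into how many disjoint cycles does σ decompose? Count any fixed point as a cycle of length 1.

3

Cycle decomposition: (0) (1 7 6 2 4 3) (5).
3 cycles.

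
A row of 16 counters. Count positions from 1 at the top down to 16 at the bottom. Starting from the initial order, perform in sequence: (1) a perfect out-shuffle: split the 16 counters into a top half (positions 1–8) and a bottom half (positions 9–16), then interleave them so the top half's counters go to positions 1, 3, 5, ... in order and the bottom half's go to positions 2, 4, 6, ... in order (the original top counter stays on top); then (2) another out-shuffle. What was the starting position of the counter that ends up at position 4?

13

Undo the operations in reverse order, starting from position 4:
  undo op 2 (out-shuffle, from bottom half): 4 ← 10
  undo op 1 (out-shuffle, from bottom half): 10 ← 13
So the counter at position 4 came from original position 13.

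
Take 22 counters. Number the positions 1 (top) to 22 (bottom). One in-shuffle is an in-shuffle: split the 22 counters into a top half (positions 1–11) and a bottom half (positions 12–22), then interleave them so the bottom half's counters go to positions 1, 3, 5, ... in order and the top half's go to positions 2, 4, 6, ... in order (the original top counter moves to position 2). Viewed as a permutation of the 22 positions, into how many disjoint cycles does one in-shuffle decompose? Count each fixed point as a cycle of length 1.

2

Trace each unvisited position around until it returns:
(1 2 4 8 16 9 ... len 11) (5 10 20 17 11 22 ... len 11)
2 cycles in total.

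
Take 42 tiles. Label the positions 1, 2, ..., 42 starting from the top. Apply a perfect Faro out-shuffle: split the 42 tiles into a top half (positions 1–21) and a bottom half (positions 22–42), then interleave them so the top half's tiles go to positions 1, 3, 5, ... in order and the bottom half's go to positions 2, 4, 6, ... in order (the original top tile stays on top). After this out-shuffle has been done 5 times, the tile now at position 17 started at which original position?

22

Work backwards from position 17, undoing one out-shuffle at a time:
17 ← 9 ← 5 ← 3 ← 2 ← 22
So the tile now at position 17 started at position 22.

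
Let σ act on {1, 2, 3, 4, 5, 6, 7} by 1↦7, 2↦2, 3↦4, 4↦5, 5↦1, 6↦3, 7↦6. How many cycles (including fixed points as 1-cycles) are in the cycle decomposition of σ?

2

Cycle decomposition: (1 7 6 3 4 5) (2).
2 cycles.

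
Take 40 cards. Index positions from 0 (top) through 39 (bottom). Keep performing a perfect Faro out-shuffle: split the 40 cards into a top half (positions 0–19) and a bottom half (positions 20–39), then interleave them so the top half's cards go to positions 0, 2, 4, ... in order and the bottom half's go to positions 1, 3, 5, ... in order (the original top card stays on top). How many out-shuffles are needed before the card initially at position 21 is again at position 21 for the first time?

12

Follow position 21 under repeated out-shuffles:
21 → 3 → 6 → 12 → 24 → 9 → 18 → 36 → 33 → 27 → 15 → 30 → 21
It first returns after 12 out-shuffles.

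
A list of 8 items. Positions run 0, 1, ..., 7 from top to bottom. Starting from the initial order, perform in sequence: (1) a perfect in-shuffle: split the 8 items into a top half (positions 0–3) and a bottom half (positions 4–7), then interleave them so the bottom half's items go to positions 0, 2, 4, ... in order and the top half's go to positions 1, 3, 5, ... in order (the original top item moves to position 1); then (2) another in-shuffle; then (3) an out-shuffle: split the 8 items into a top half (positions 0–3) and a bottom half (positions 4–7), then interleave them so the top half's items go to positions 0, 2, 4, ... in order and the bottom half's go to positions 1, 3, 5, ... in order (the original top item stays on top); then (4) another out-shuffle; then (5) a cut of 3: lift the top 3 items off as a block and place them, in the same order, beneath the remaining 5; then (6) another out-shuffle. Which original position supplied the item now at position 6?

Undo the operations in reverse order, starting from position 6:
  undo op 6 (out-shuffle, from top half): 6 ← 3
  undo op 5 (cut 3): 3 ← 6
  undo op 4 (out-shuffle, from top half): 6 ← 3
  undo op 3 (out-shuffle, from bottom half): 3 ← 5
  undo op 2 (in-shuffle, from top half): 5 ← 2
  undo op 1 (in-shuffle, from bottom half): 2 ← 5
So the item at position 6 came from original position 5.

5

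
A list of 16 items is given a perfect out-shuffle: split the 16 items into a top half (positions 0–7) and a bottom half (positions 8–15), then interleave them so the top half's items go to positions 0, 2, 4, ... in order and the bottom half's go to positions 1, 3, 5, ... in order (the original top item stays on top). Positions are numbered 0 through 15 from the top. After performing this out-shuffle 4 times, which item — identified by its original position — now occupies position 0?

0

Work backwards from position 0, undoing one out-shuffle at a time:
0 ← 0 ← 0 ← 0 ← 0
So the item now at position 0 started at position 0.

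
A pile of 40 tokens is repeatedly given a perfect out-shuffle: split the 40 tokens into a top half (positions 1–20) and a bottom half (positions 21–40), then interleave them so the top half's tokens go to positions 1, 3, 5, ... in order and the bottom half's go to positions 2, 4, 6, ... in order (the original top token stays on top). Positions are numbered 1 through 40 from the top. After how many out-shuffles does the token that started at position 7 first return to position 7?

12

Follow position 7 under repeated out-shuffles:
7 → 13 → 25 → 10 → 19 → 37 → 34 → 28 → 16 → 31 → 22 → 4 → 7
It first returns after 12 out-shuffles.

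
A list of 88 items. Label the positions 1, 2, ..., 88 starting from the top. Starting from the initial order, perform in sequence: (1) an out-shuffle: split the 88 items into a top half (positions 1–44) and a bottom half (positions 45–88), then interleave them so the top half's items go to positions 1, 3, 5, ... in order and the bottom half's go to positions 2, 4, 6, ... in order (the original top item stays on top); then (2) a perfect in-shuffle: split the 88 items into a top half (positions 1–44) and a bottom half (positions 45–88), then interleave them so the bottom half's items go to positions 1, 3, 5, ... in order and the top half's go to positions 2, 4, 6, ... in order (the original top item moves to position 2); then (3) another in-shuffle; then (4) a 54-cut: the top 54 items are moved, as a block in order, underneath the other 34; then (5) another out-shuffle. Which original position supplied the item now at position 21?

Undo the operations in reverse order, starting from position 21:
  undo op 5 (out-shuffle, from top half): 21 ← 11
  undo op 4 (cut 54): 11 ← 65
  undo op 3 (in-shuffle, from bottom half): 65 ← 77
  undo op 2 (in-shuffle, from bottom half): 77 ← 83
  undo op 1 (out-shuffle, from top half): 83 ← 42
So the item at position 21 came from original position 42.

42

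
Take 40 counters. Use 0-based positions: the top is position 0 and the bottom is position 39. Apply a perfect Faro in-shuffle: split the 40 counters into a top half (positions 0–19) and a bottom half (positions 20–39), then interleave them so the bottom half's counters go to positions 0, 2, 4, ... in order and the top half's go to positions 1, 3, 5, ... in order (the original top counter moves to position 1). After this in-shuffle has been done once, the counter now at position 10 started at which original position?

25

Work backwards from position 10, undoing one in-shuffle at a time:
10 ← 25
So the counter now at position 10 started at position 25.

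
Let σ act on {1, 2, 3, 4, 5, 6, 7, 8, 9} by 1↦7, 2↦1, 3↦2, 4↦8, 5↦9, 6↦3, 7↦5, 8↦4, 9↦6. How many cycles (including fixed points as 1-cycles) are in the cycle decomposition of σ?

2

Cycle decomposition: (1 7 5 9 6 3 2) (4 8).
2 cycles.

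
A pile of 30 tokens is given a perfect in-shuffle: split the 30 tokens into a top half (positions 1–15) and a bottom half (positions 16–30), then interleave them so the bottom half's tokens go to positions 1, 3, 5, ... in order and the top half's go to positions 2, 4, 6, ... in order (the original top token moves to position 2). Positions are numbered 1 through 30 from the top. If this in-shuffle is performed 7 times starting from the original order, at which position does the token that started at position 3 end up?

12

Track the token's position through each in-shuffle:
3 → 6 → 12 → 24 → 17 → 3 → 6 → 12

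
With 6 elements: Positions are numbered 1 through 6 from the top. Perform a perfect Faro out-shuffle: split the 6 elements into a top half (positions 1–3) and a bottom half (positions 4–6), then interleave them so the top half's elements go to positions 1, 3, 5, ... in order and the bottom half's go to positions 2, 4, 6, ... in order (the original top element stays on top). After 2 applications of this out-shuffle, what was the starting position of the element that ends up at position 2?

Work backwards from position 2, undoing one out-shuffle at a time:
2 ← 4 ← 5
So the element now at position 2 started at position 5.

5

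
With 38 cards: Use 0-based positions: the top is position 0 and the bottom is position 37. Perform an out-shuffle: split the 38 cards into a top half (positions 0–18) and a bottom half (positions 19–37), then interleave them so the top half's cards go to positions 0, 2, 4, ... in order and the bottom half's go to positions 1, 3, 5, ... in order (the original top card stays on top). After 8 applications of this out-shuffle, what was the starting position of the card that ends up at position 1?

Work backwards from position 1, undoing one out-shuffle at a time:
1 ← 19 ← 28 ← 14 ← 7 ← 22 ← 11 ← 24 ← 12
So the card now at position 1 started at position 12.

12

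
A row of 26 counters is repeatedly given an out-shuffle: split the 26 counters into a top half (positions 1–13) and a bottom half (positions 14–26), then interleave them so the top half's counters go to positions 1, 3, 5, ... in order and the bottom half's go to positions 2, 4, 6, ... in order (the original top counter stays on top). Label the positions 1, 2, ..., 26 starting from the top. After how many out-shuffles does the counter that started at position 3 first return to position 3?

Follow position 3 under repeated out-shuffles:
3 → 5 → 9 → 17 → 8 → 15 → 4 → 7 → 13 → 25 → 24 → 22 → 18 → 10 → 19 → 12 → 23 → 20 → 14 → 2 → 3
It first returns after 20 out-shuffles.

20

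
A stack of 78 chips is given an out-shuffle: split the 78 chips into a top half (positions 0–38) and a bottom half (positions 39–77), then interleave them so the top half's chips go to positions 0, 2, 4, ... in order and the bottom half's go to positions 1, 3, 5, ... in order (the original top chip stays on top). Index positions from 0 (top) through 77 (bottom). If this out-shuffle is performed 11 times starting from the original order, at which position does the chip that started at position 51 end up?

Track the chip's position through each out-shuffle:
51 → 25 → 50 → 23 → 46 → 15 → 30 → 60 → 43 → 9 → 18 → 36

36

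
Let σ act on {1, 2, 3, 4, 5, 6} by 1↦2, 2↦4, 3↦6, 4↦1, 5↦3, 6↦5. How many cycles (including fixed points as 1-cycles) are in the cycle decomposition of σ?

2

Cycle decomposition: (1 2 4) (3 6 5).
2 cycles.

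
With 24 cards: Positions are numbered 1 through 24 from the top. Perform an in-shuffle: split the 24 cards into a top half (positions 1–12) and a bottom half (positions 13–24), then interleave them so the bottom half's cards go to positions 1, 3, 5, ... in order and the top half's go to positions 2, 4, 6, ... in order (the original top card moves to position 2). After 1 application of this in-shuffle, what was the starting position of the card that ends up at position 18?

Work backwards from position 18, undoing one in-shuffle at a time:
18 ← 9
So the card now at position 18 started at position 9.

9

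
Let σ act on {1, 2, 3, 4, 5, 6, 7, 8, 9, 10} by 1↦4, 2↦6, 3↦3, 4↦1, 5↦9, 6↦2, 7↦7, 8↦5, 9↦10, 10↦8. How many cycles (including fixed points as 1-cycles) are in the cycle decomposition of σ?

Cycle decomposition: (1 4) (2 6) (3) (5 9 10 8) (7).
5 cycles.

5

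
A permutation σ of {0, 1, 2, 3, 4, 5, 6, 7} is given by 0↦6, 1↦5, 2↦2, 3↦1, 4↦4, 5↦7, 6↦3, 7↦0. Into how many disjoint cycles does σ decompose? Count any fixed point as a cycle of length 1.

3

Cycle decomposition: (0 6 3 1 5 7) (2) (4).
3 cycles.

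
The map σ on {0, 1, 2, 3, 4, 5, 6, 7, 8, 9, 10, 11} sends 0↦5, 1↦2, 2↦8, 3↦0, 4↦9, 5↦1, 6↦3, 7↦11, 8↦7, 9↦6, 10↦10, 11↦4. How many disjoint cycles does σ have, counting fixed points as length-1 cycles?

2

Cycle decomposition: (0 5 1 2 8 7 11 4 9 6 3) (10).
2 cycles.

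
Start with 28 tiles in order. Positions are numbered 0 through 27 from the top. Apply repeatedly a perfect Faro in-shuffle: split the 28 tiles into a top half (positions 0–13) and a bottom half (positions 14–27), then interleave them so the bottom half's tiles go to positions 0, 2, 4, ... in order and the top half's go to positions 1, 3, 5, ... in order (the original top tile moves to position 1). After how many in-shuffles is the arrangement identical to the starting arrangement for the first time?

28

The in-shuffle permutes the 28 positions with cycle lengths [28].
Every tile is home exactly when every cycle has completed a whole number of laps, i.e. after lcm(28) = 28 in-shuffles.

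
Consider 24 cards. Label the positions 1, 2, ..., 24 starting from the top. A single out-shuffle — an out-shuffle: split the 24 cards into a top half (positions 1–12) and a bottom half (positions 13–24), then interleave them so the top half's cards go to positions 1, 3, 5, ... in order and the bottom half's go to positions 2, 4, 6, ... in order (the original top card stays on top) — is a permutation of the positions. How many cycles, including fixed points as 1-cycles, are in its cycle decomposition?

Trace each unvisited position around until it returns:
(1) (2 3 5 9 17 10 ... len 11) (6 11 21 18 12 23 ... len 11) (24)
4 cycles in total.

4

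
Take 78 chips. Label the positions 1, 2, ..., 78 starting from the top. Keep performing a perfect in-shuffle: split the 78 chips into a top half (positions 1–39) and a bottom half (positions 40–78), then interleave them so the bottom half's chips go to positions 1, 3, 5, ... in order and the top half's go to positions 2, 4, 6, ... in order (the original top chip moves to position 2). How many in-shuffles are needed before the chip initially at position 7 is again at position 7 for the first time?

39

Follow position 7 under repeated in-shuffles:
7 → 14 → 28 → 56 → 33 → 66 → 53 → 27 → ... → 7 (length 39)
It first returns after 39 in-shuffles.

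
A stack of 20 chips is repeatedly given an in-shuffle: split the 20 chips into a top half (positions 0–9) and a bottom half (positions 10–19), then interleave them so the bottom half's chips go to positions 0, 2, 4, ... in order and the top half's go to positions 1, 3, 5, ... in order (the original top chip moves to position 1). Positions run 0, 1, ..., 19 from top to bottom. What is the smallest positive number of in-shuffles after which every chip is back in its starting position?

The in-shuffle permutes the 20 positions with cycle lengths [2, 3, 3, 6, 6].
Every chip is home exactly when every cycle has completed a whole number of laps, i.e. after lcm(2, 3, 6) = 6 in-shuffles.

6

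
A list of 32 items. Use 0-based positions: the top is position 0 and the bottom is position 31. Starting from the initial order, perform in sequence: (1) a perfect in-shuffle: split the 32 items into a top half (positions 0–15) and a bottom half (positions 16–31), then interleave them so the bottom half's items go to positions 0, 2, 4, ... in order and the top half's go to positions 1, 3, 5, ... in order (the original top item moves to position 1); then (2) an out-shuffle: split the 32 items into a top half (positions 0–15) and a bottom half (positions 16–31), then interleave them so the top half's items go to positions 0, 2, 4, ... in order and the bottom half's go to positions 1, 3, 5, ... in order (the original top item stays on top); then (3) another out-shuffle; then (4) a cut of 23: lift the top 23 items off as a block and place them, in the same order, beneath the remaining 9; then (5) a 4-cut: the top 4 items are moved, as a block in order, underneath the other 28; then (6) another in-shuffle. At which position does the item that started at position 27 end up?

Track the item from position 27 forward through each operation:
  after op 1 (in-shuffle): 27 → 22
  after op 2 (out-shuffle): 22 → 13
  after op 3 (out-shuffle): 13 → 26
  after op 4 (cut 23): 26 → 3
  after op 5 (cut 4): 3 → 31
  after op 6 (in-shuffle): 31 → 30

30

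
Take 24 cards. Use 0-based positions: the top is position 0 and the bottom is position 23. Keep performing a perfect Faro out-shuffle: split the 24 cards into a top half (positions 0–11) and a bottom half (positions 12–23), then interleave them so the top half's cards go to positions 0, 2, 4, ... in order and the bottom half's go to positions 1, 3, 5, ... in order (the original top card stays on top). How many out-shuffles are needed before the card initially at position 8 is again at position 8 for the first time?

11

Follow position 8 under repeated out-shuffles:
8 → 16 → 9 → 18 → 13 → 3 → 6 → 12 → 1 → 2 → 4 → 8
It first returns after 11 out-shuffles.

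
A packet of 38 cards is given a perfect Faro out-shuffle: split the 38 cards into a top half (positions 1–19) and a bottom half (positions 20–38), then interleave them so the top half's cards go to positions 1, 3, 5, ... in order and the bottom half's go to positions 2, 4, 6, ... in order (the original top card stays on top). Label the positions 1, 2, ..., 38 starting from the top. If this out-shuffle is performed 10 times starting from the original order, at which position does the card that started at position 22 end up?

8

Track the card's position through each out-shuffle:
22 → 6 → 11 → 21 → 4 → 7 → 13 → 25 → 12 → 23 → 8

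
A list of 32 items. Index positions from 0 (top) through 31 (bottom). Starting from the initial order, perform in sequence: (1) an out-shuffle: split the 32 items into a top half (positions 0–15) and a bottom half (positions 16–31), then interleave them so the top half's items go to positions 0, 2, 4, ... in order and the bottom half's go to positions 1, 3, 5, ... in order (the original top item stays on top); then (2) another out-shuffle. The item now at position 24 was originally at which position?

6

Undo the operations in reverse order, starting from position 24:
  undo op 2 (out-shuffle, from top half): 24 ← 12
  undo op 1 (out-shuffle, from top half): 12 ← 6
So the item at position 24 came from original position 6.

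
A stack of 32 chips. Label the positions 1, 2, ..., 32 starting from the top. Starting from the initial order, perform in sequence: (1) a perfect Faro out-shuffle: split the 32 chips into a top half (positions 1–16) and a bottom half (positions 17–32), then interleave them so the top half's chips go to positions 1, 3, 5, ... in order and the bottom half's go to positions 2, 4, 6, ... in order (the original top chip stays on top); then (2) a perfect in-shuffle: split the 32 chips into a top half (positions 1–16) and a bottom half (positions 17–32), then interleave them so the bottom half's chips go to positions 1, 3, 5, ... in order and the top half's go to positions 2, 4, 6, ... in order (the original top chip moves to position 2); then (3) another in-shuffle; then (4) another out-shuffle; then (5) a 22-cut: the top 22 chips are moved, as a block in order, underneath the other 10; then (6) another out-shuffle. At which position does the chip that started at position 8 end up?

32

Track the chip from position 8 forward through each operation:
  after op 1 (out-shuffle): 8 → 15
  after op 2 (in-shuffle): 15 → 30
  after op 3 (in-shuffle): 30 → 27
  after op 4 (out-shuffle): 27 → 22
  after op 5 (cut 22): 22 → 32
  after op 6 (out-shuffle): 32 → 32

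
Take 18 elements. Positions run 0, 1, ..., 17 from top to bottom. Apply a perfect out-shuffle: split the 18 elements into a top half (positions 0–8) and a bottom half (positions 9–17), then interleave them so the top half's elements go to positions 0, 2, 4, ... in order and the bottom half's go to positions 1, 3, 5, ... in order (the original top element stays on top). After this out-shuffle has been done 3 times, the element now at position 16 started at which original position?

2

Work backwards from position 16, undoing one out-shuffle at a time:
16 ← 8 ← 4 ← 2
So the element now at position 16 started at position 2.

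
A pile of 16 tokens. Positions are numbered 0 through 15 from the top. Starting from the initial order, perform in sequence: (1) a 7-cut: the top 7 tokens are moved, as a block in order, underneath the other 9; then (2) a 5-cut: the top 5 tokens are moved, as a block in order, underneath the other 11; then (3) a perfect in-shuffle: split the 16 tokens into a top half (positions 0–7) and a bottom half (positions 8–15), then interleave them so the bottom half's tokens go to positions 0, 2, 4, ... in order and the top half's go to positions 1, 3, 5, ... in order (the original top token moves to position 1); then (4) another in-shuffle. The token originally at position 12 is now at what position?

3

Track the token from position 12 forward through each operation:
  after op 1 (cut 7): 12 → 5
  after op 2 (cut 5): 5 → 0
  after op 3 (in-shuffle): 0 → 1
  after op 4 (in-shuffle): 1 → 3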